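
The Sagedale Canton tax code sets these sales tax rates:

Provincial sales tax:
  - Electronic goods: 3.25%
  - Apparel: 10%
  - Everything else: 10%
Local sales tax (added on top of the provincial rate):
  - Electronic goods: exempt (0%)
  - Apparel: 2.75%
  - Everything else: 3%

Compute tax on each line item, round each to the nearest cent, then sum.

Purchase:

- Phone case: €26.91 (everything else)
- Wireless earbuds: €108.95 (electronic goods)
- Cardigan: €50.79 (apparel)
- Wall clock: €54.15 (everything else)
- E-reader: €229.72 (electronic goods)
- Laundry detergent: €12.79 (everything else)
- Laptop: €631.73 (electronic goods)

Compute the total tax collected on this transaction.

Phone case €26.91: everything else → 10% + 3% local = 13% → €3.50
Wireless earbuds €108.95: electronic goods → 3.25% + 0% local = 3.25% → €3.54
Cardigan €50.79: apparel → 10% + 2.75% local = 12.75% → €6.48
Wall clock €54.15: everything else → 10% + 3% local = 13% → €7.04
E-reader €229.72: electronic goods → 3.25% + 0% local = 3.25% → €7.47
Laundry detergent €12.79: everything else → 10% + 3% local = 13% → €1.66
Laptop €631.73: electronic goods → 3.25% + 0% local = 3.25% → €20.53
Total tax = €3.50 + €3.54 + €6.48 + €7.04 + €7.47 + €1.66 + €20.53 = €50.22

€50.22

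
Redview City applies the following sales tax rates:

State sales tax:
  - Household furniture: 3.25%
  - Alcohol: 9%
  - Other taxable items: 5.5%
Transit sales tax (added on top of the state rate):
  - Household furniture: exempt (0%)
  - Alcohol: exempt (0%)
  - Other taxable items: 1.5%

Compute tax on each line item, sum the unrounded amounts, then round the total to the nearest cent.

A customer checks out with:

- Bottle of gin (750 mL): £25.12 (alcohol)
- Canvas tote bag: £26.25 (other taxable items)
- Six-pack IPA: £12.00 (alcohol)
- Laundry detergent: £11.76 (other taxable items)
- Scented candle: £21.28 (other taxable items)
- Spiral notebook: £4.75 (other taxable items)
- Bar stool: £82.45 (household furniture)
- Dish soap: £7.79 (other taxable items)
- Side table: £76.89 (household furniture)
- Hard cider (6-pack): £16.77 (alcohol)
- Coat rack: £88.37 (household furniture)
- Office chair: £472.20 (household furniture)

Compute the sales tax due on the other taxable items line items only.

Canvas tote bag £26.25: other taxable items → 5.5% + 1.5% transit = 7% → £1.8375
Laundry detergent £11.76: other taxable items → 5.5% + 1.5% transit = 7% → £0.8232
Scented candle £21.28: other taxable items → 5.5% + 1.5% transit = 7% → £1.4896
Spiral notebook £4.75: other taxable items → 5.5% + 1.5% transit = 7% → £0.3325
Dish soap £7.79: other taxable items → 5.5% + 1.5% transit = 7% → £0.5453
Tax on other taxable items: unrounded sum = £5.0281 → £5.03

£5.03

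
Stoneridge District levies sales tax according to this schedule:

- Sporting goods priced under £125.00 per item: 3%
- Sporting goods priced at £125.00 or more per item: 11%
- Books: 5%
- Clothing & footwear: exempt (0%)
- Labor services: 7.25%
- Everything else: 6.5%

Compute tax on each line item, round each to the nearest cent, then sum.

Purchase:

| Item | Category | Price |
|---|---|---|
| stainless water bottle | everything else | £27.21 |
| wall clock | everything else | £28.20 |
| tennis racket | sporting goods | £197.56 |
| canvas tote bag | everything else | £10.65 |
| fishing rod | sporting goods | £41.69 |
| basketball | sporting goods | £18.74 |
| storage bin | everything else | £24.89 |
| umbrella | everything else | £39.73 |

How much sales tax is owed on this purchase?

Stainless water bottle £27.21: everything else → 6.5% → £1.77
Wall clock £28.20: everything else → 6.5% → £1.83
Tennis racket £197.56: sporting goods, £125.00 or more → 11% → £21.73
Canvas tote bag £10.65: everything else → 6.5% → £0.69
Fishing rod £41.69: sporting goods, under £125.00 → 3% → £1.25
Basketball £18.74: sporting goods, under £125.00 → 3% → £0.56
Storage bin £24.89: everything else → 6.5% → £1.62
Umbrella £39.73: everything else → 6.5% → £2.58
Total tax = £1.77 + £1.83 + £21.73 + £0.69 + £1.25 + £0.56 + £1.62 + £2.58 = £32.03

£32.03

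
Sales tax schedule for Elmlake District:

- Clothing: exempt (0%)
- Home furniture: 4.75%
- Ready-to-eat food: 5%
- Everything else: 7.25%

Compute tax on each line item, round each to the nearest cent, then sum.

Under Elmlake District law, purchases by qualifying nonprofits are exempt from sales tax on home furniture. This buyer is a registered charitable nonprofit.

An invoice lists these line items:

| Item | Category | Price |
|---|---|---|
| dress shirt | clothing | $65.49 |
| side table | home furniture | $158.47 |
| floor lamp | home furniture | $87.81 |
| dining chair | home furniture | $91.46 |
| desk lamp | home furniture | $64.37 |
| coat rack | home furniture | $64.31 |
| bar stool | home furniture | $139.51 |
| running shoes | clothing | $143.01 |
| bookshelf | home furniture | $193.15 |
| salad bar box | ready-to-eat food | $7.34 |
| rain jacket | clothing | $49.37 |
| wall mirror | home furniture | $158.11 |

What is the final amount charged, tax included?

$1222.77

Dress shirt $65.49: clothing → 0% → $0.00
Side table $158.47: home furniture, buyer-exempt → 0% → $0.00
Floor lamp $87.81: home furniture, buyer-exempt → 0% → $0.00
Dining chair $91.46: home furniture, buyer-exempt → 0% → $0.00
Desk lamp $64.37: home furniture, buyer-exempt → 0% → $0.00
Coat rack $64.31: home furniture, buyer-exempt → 0% → $0.00
Bar stool $139.51: home furniture, buyer-exempt → 0% → $0.00
Running shoes $143.01: clothing → 0% → $0.00
Bookshelf $193.15: home furniture, buyer-exempt → 0% → $0.00
Salad bar box $7.34: ready-to-eat food → 5% → $0.37
Rain jacket $49.37: clothing → 0% → $0.00
Wall mirror $158.11: home furniture, buyer-exempt → 0% → $0.00
Subtotal = $1222.40; tax = $0.37; total due = $1222.77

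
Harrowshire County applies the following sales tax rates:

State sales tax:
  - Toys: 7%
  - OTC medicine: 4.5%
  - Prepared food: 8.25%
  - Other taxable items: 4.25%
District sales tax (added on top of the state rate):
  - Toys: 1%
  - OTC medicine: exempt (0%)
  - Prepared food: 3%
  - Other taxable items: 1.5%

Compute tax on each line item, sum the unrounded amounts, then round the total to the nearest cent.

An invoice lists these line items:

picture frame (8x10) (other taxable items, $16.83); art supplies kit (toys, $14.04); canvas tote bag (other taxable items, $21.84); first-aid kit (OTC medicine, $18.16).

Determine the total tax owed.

Picture frame (8x10) $16.83: other taxable items → 4.25% + 1.5% district = 5.75% → $0.967725
Art supplies kit $14.04: toys → 7% + 1% district = 8% → $1.1232
Canvas tote bag $21.84: other taxable items → 4.25% + 1.5% district = 5.75% → $1.2558
First-aid kit $18.16: OTC medicine → 4.5% + 0% district = 4.5% → $0.8172
Unrounded tax sum = $4.163925 → $4.16

$4.16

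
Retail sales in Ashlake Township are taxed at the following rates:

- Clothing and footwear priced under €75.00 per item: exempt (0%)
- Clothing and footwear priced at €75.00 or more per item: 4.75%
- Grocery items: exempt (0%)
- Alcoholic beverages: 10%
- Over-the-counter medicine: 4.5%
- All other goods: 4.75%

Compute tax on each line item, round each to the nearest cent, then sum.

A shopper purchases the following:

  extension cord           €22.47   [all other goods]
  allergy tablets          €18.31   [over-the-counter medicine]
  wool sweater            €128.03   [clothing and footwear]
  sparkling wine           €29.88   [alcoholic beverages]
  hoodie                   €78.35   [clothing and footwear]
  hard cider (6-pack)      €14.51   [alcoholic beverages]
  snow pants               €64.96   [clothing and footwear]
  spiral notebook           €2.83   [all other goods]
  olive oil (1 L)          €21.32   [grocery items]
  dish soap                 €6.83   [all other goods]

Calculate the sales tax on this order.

Extension cord €22.47: all other goods → 4.75% → €1.07
Allergy tablets €18.31: over-the-counter medicine → 4.5% → €0.82
Wool sweater €128.03: clothing and footwear, €75.00 or more → 4.75% → €6.08
Sparkling wine €29.88: alcoholic beverages → 10% → €2.99
Hoodie €78.35: clothing and footwear, €75.00 or more → 4.75% → €3.72
Hard cider (6-pack) €14.51: alcoholic beverages → 10% → €1.45
Snow pants €64.96: clothing and footwear, under €75.00 → 0% → €0.00
Spiral notebook €2.83: all other goods → 4.75% → €0.13
Olive oil (1 L) €21.32: grocery items → 0% → €0.00
Dish soap €6.83: all other goods → 4.75% → €0.32
Total tax = €1.07 + €0.82 + €6.08 + €2.99 + €3.72 + €1.45 + €0.13 + €0.32 = €16.58

€16.58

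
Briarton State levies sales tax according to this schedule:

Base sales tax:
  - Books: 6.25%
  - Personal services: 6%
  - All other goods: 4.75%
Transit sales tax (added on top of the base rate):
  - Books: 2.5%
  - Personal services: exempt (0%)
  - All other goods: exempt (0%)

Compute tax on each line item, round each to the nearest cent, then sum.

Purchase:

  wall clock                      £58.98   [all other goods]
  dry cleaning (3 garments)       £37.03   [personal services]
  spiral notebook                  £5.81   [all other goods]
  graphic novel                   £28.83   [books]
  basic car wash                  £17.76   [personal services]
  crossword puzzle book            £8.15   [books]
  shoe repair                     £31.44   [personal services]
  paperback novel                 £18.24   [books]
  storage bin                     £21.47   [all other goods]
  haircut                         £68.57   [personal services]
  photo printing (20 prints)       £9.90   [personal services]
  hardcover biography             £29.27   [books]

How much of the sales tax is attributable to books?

£7.39

Graphic novel £28.83: books → 6.25% + 2.5% transit = 8.75% → £2.52
Crossword puzzle book £8.15: books → 6.25% + 2.5% transit = 8.75% → £0.71
Paperback novel £18.24: books → 6.25% + 2.5% transit = 8.75% → £1.60
Hardcover biography £29.27: books → 6.25% + 2.5% transit = 8.75% → £2.56
Tax on books = £2.52 + £0.71 + £1.60 + £2.56 = £7.39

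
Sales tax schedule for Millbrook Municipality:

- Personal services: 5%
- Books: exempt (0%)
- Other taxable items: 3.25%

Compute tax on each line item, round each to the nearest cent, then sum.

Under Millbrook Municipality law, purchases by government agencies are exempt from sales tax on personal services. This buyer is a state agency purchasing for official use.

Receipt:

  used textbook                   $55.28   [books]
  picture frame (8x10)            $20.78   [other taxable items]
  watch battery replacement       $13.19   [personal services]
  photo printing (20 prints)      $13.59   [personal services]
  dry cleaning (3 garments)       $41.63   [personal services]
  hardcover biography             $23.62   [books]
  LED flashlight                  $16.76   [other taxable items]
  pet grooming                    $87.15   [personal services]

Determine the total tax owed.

$1.22

Used textbook $55.28: books → 0% → $0.00
Picture frame (8x10) $20.78: other taxable items → 3.25% → $0.68
Watch battery replacement $13.19: personal services, buyer-exempt → 0% → $0.00
Photo printing (20 prints) $13.59: personal services, buyer-exempt → 0% → $0.00
Dry cleaning (3 garments) $41.63: personal services, buyer-exempt → 0% → $0.00
Hardcover biography $23.62: books → 0% → $0.00
LED flashlight $16.76: other taxable items → 3.25% → $0.54
Pet grooming $87.15: personal services, buyer-exempt → 0% → $0.00
Total tax = $0.68 + $0.54 = $1.22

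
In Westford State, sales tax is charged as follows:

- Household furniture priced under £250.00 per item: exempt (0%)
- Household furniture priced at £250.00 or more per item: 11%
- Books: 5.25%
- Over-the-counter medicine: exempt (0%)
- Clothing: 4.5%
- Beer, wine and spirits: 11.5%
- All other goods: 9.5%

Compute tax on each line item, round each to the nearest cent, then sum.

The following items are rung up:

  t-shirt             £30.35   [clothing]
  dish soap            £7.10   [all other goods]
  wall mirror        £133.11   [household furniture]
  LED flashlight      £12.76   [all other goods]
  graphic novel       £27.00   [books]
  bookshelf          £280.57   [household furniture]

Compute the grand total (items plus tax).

£526.42

T-shirt £30.35: clothing → 4.5% → £1.37
Dish soap £7.10: all other goods → 9.5% → £0.67
Wall mirror £133.11: household furniture, under £250.00 → 0% → £0.00
LED flashlight £12.76: all other goods → 9.5% → £1.21
Graphic novel £27.00: books → 5.25% → £1.42
Bookshelf £280.57: household furniture, £250.00 or more → 11% → £30.86
Subtotal = £490.89; tax = £35.53; total due = £526.42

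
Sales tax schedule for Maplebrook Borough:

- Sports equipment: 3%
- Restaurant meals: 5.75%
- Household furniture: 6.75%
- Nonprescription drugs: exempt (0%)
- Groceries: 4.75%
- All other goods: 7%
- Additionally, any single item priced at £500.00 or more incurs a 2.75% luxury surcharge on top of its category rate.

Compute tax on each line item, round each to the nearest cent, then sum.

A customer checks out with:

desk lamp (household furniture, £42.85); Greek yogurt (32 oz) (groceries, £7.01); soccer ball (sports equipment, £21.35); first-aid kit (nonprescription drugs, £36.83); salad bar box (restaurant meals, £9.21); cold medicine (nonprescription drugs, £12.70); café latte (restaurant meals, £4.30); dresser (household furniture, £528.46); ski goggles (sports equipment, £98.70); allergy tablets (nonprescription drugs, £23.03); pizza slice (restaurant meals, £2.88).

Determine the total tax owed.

£57.97

Desk lamp £42.85: household furniture → 6.75% → £2.89
Greek yogurt (32 oz) £7.01: groceries → 4.75% → £0.33
Soccer ball £21.35: sports equipment → 3% → £0.64
First-aid kit £36.83: nonprescription drugs → 0% → £0.00
Salad bar box £9.21: restaurant meals → 5.75% → £0.53
Cold medicine £12.70: nonprescription drugs → 0% → £0.00
Café latte £4.30: restaurant meals → 5.75% → £0.25
Dresser £528.46: household furniture → 6.75% + 2.75% surcharge = 9.5% → £50.20
Ski goggles £98.70: sports equipment → 3% → £2.96
Allergy tablets £23.03: nonprescription drugs → 0% → £0.00
Pizza slice £2.88: restaurant meals → 5.75% → £0.17
Total tax = £2.89 + £0.33 + £0.64 + £0.53 + £0.25 + £50.20 + £2.96 + £0.17 = £57.97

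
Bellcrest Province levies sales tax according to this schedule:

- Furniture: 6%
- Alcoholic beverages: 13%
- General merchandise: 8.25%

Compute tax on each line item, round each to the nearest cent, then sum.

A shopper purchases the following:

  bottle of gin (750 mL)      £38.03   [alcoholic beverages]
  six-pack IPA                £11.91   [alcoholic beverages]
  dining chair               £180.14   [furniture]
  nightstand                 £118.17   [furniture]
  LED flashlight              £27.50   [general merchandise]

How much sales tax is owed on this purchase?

Bottle of gin (750 mL) £38.03: alcoholic beverages → 13% → £4.94
Six-pack IPA £11.91: alcoholic beverages → 13% → £1.55
Dining chair £180.14: furniture → 6% → £10.81
Nightstand £118.17: furniture → 6% → £7.09
LED flashlight £27.50: general merchandise → 8.25% → £2.27
Total tax = £4.94 + £1.55 + £10.81 + £7.09 + £2.27 = £26.66

£26.66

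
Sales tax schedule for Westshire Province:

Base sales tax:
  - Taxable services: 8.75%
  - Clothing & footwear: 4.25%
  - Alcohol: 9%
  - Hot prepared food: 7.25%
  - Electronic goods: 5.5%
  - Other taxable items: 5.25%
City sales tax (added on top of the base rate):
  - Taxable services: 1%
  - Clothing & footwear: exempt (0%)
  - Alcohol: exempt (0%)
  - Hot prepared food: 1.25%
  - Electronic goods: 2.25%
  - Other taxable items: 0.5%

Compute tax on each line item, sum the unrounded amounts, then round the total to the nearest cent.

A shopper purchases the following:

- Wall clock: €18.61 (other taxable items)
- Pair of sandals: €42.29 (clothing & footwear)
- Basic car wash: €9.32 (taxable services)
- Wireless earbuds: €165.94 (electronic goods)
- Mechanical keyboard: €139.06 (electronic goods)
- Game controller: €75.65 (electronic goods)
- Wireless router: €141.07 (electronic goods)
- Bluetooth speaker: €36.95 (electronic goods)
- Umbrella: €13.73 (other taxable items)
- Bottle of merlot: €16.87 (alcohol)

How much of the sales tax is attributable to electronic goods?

Wireless earbuds €165.94: electronic goods → 5.5% + 2.25% city = 7.75% → €12.86035
Mechanical keyboard €139.06: electronic goods → 5.5% + 2.25% city = 7.75% → €10.77715
Game controller €75.65: electronic goods → 5.5% + 2.25% city = 7.75% → €5.862875
Wireless router €141.07: electronic goods → 5.5% + 2.25% city = 7.75% → €10.932925
Bluetooth speaker €36.95: electronic goods → 5.5% + 2.25% city = 7.75% → €2.863625
Tax on electronic goods: unrounded sum = €43.296925 → €43.30

€43.30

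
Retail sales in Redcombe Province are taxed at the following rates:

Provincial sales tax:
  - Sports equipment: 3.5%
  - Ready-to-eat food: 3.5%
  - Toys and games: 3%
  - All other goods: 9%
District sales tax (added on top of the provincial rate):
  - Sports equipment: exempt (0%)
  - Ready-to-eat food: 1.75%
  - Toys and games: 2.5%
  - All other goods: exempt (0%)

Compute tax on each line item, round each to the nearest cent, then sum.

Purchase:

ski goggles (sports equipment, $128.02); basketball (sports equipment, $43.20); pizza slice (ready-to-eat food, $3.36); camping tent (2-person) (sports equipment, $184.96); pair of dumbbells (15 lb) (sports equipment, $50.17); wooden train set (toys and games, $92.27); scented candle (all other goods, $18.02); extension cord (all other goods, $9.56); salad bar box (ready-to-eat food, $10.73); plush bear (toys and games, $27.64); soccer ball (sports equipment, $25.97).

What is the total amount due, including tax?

$618.84

Ski goggles $128.02: sports equipment → 3.5% + 0% district = 3.5% → $4.48
Basketball $43.20: sports equipment → 3.5% + 0% district = 3.5% → $1.51
Pizza slice $3.36: ready-to-eat food → 3.5% + 1.75% district = 5.25% → $0.18
Camping tent (2-person) $184.96: sports equipment → 3.5% + 0% district = 3.5% → $6.47
Pair of dumbbells (15 lb) $50.17: sports equipment → 3.5% + 0% district = 3.5% → $1.76
Wooden train set $92.27: toys and games → 3% + 2.5% district = 5.5% → $5.07
Scented candle $18.02: all other goods → 9% + 0% district = 9% → $1.62
Extension cord $9.56: all other goods → 9% + 0% district = 9% → $0.86
Salad bar box $10.73: ready-to-eat food → 3.5% + 1.75% district = 5.25% → $0.56
Plush bear $27.64: toys and games → 3% + 2.5% district = 5.5% → $1.52
Soccer ball $25.97: sports equipment → 3.5% + 0% district = 3.5% → $0.91
Subtotal = $593.90; tax = $24.94; total due = $618.84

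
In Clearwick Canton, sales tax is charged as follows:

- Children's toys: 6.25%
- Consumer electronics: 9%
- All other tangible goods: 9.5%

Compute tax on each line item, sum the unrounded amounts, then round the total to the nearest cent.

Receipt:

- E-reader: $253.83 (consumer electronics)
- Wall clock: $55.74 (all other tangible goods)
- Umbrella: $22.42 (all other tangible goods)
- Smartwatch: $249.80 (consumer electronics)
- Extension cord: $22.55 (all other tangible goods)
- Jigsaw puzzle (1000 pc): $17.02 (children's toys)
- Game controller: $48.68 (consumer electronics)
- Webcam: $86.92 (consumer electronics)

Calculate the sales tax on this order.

E-reader $253.83: consumer electronics → 9% → $22.8447
Wall clock $55.74: all other tangible goods → 9.5% → $5.2953
Umbrella $22.42: all other tangible goods → 9.5% → $2.1299
Smartwatch $249.80: consumer electronics → 9% → $22.482
Extension cord $22.55: all other tangible goods → 9.5% → $2.14225
Jigsaw puzzle (1000 pc) $17.02: children's toys → 6.25% → $1.06375
Game controller $48.68: consumer electronics → 9% → $4.3812
Webcam $86.92: consumer electronics → 9% → $7.8228
Unrounded tax sum = $68.1619 → $68.16

$68.16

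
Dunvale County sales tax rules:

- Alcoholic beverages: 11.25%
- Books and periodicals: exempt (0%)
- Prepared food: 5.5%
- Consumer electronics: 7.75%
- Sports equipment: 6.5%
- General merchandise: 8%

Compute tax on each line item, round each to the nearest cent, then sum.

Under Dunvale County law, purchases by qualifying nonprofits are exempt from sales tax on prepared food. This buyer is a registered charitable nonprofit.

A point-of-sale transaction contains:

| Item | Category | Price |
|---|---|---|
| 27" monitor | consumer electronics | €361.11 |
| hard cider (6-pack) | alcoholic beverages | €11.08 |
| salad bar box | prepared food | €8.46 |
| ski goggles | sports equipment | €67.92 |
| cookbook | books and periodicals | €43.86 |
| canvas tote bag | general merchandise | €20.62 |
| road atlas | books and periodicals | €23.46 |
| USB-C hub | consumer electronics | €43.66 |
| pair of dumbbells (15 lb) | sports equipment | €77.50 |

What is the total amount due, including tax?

27" monitor €361.11: consumer electronics → 7.75% → €27.99
Hard cider (6-pack) €11.08: alcoholic beverages → 11.25% → €1.25
Salad bar box €8.46: prepared food, buyer-exempt → 0% → €0.00
Ski goggles €67.92: sports equipment → 6.5% → €4.41
Cookbook €43.86: books and periodicals → 0% → €0.00
Canvas tote bag €20.62: general merchandise → 8% → €1.65
Road atlas €23.46: books and periodicals → 0% → €0.00
USB-C hub €43.66: consumer electronics → 7.75% → €3.38
Pair of dumbbells (15 lb) €77.50: sports equipment → 6.5% → €5.04
Subtotal = €657.67; tax = €43.72; total due = €701.39

€701.39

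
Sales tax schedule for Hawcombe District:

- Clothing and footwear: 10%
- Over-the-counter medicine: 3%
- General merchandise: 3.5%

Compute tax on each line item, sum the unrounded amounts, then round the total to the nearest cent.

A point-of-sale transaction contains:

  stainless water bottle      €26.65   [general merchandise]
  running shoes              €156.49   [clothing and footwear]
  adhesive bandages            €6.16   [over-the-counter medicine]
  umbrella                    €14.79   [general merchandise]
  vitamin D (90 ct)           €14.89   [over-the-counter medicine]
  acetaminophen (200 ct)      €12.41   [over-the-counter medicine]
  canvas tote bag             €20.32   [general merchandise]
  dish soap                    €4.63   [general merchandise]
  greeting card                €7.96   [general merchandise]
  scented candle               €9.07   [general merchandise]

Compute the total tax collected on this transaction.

€19.57

Stainless water bottle €26.65: general merchandise → 3.5% → €0.93275
Running shoes €156.49: clothing and footwear → 10% → €15.649
Adhesive bandages €6.16: over-the-counter medicine → 3% → €0.1848
Umbrella €14.79: general merchandise → 3.5% → €0.51765
Vitamin D (90 ct) €14.89: over-the-counter medicine → 3% → €0.4467
Acetaminophen (200 ct) €12.41: over-the-counter medicine → 3% → €0.3723
Canvas tote bag €20.32: general merchandise → 3.5% → €0.7112
Dish soap €4.63: general merchandise → 3.5% → €0.16205
Greeting card €7.96: general merchandise → 3.5% → €0.2786
Scented candle €9.07: general merchandise → 3.5% → €0.31745
Unrounded tax sum = €19.5725 → €19.57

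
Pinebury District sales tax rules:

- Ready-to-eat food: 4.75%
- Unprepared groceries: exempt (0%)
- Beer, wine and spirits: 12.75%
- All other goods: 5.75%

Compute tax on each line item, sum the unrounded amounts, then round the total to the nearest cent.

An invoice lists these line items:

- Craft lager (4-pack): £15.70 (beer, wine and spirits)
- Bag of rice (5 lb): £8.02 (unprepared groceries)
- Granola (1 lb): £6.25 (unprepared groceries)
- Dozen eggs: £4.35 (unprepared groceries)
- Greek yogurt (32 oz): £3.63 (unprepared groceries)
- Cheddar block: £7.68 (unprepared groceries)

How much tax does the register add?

£2.00

Craft lager (4-pack) £15.70: beer, wine and spirits → 12.75% → £2.00175
Bag of rice (5 lb) £8.02: unprepared groceries → 0% → £0.00
Granola (1 lb) £6.25: unprepared groceries → 0% → £0.00
Dozen eggs £4.35: unprepared groceries → 0% → £0.00
Greek yogurt (32 oz) £3.63: unprepared groceries → 0% → £0.00
Cheddar block £7.68: unprepared groceries → 0% → £0.00
Unrounded tax sum = £2.00175 → £2.00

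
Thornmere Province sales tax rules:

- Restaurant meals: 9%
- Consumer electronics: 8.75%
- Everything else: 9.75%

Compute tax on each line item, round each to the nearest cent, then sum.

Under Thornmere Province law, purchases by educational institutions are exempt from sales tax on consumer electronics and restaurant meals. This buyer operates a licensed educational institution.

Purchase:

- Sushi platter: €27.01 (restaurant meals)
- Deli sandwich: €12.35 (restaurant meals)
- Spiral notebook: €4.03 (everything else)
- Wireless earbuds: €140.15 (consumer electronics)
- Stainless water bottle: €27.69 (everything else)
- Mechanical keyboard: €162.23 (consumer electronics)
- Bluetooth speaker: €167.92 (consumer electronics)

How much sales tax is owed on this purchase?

€3.09

Sushi platter €27.01: restaurant meals, buyer-exempt → 0% → €0.00
Deli sandwich €12.35: restaurant meals, buyer-exempt → 0% → €0.00
Spiral notebook €4.03: everything else → 9.75% → €0.39
Wireless earbuds €140.15: consumer electronics, buyer-exempt → 0% → €0.00
Stainless water bottle €27.69: everything else → 9.75% → €2.70
Mechanical keyboard €162.23: consumer electronics, buyer-exempt → 0% → €0.00
Bluetooth speaker €167.92: consumer electronics, buyer-exempt → 0% → €0.00
Total tax = €0.39 + €2.70 = €3.09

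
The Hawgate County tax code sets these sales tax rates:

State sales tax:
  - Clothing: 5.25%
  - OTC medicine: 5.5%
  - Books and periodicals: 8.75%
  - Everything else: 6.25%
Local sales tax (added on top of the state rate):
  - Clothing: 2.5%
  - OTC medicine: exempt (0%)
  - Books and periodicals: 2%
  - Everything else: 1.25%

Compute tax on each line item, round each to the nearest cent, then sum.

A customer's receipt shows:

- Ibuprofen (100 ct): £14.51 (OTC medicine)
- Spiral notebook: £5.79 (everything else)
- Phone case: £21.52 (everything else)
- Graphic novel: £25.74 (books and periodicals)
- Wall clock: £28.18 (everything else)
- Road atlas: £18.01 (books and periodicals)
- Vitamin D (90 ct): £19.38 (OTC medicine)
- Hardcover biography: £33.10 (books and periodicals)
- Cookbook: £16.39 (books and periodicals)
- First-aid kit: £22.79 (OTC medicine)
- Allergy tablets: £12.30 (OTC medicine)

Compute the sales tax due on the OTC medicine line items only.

Ibuprofen (100 ct) £14.51: OTC medicine → 5.5% + 0% local = 5.5% → £0.80
Vitamin D (90 ct) £19.38: OTC medicine → 5.5% + 0% local = 5.5% → £1.07
First-aid kit £22.79: OTC medicine → 5.5% + 0% local = 5.5% → £1.25
Allergy tablets £12.30: OTC medicine → 5.5% + 0% local = 5.5% → £0.68
Tax on OTC medicine = £0.80 + £1.07 + £1.25 + £0.68 = £3.80

£3.80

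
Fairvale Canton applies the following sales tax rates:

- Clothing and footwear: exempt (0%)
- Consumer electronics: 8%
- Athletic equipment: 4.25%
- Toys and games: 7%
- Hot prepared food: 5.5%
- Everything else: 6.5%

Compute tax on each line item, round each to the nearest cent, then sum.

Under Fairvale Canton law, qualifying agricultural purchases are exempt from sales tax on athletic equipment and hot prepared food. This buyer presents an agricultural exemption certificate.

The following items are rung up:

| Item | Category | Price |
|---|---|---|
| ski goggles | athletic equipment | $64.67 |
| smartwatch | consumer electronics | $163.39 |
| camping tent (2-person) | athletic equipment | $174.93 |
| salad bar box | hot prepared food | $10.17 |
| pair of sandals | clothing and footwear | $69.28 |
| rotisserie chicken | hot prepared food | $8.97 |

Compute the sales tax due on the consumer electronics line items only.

$13.07

Smartwatch $163.39: consumer electronics → 8% → $13.07
Tax on consumer electronics = $13.07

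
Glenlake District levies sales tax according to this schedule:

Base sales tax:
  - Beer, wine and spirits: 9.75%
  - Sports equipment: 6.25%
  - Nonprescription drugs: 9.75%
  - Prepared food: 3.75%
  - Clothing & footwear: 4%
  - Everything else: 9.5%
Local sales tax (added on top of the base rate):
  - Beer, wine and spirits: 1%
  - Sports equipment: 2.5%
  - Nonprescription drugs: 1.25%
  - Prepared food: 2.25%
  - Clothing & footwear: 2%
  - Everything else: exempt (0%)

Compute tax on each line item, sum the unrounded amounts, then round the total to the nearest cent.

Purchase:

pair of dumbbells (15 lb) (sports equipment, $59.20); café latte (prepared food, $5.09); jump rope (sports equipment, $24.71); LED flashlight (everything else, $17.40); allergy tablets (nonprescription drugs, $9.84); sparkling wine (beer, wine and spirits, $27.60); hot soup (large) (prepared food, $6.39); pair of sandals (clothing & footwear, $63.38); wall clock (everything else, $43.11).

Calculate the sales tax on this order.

$21.63

Pair of dumbbells (15 lb) $59.20: sports equipment → 6.25% + 2.5% local = 8.75% → $5.18
Café latte $5.09: prepared food → 3.75% + 2.25% local = 6% → $0.3054
Jump rope $24.71: sports equipment → 6.25% + 2.5% local = 8.75% → $2.162125
LED flashlight $17.40: everything else → 9.5% + 0% local = 9.5% → $1.653
Allergy tablets $9.84: nonprescription drugs → 9.75% + 1.25% local = 11% → $1.0824
Sparkling wine $27.60: beer, wine and spirits → 9.75% + 1% local = 10.75% → $2.967
Hot soup (large) $6.39: prepared food → 3.75% + 2.25% local = 6% → $0.3834
Pair of sandals $63.38: clothing & footwear → 4% + 2% local = 6% → $3.8028
Wall clock $43.11: everything else → 9.5% + 0% local = 9.5% → $4.09545
Unrounded tax sum = $21.631575 → $21.63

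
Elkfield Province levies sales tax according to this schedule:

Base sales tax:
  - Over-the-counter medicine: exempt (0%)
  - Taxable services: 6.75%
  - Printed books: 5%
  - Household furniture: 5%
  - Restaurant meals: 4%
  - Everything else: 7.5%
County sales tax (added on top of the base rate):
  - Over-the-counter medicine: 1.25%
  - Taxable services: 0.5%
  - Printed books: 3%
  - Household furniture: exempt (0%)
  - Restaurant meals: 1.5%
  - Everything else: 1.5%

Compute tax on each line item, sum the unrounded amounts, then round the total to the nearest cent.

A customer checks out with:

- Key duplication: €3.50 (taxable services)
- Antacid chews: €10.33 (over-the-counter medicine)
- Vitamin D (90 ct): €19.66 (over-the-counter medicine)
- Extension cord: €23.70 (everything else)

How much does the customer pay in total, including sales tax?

€59.95

Key duplication €3.50: taxable services → 6.75% + 0.5% county = 7.25% → €0.25375
Antacid chews €10.33: over-the-counter medicine → 0% + 1.25% county = 1.25% → €0.129125
Vitamin D (90 ct) €19.66: over-the-counter medicine → 0% + 1.25% county = 1.25% → €0.24575
Extension cord €23.70: everything else → 7.5% + 1.5% county = 9% → €2.133
Subtotal = €57.19; unrounded tax = €2.761625 → €2.76; total due = €59.95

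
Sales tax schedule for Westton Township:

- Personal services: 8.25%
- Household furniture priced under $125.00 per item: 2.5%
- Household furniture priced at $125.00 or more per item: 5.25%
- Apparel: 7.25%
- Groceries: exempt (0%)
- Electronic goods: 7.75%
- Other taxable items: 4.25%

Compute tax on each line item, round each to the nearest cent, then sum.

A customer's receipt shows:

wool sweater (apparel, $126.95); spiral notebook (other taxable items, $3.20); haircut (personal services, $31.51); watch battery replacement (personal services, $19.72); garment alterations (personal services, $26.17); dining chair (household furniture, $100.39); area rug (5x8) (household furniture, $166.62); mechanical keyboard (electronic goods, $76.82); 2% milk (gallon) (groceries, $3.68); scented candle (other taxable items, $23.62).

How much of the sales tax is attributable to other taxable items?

$1.14

Spiral notebook $3.20: other taxable items → 4.25% → $0.14
Scented candle $23.62: other taxable items → 4.25% → $1.00
Tax on other taxable items = $0.14 + $1.00 = $1.14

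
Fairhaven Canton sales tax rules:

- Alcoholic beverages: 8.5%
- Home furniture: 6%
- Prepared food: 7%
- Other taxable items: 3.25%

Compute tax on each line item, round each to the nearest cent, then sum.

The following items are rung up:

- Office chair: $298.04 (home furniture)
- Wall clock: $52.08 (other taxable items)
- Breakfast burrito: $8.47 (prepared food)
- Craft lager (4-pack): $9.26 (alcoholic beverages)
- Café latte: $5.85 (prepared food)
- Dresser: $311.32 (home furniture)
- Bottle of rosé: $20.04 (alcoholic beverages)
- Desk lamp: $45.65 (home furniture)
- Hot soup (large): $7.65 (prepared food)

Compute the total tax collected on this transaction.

Office chair $298.04: home furniture → 6% → $17.88
Wall clock $52.08: other taxable items → 3.25% → $1.69
Breakfast burrito $8.47: prepared food → 7% → $0.59
Craft lager (4-pack) $9.26: alcoholic beverages → 8.5% → $0.79
Café latte $5.85: prepared food → 7% → $0.41
Dresser $311.32: home furniture → 6% → $18.68
Bottle of rosé $20.04: alcoholic beverages → 8.5% → $1.70
Desk lamp $45.65: home furniture → 6% → $2.74
Hot soup (large) $7.65: prepared food → 7% → $0.54
Total tax = $17.88 + $1.69 + $0.59 + $0.79 + $0.41 + $18.68 + $1.70 + $2.74 + $0.54 = $45.02

$45.02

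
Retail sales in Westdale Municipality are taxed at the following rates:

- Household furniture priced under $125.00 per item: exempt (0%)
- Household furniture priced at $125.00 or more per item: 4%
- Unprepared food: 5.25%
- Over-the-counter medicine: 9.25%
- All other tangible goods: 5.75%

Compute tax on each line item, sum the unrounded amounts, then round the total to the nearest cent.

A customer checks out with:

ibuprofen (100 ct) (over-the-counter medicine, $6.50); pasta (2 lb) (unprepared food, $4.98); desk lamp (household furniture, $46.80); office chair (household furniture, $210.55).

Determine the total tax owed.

Ibuprofen (100 ct) $6.50: over-the-counter medicine → 9.25% → $0.60125
Pasta (2 lb) $4.98: unprepared food → 5.25% → $0.26145
Desk lamp $46.80: household furniture, under $125.00 → 0% → $0.00
Office chair $210.55: household furniture, $125.00 or more → 4% → $8.422
Unrounded tax sum = $9.2847 → $9.28

$9.28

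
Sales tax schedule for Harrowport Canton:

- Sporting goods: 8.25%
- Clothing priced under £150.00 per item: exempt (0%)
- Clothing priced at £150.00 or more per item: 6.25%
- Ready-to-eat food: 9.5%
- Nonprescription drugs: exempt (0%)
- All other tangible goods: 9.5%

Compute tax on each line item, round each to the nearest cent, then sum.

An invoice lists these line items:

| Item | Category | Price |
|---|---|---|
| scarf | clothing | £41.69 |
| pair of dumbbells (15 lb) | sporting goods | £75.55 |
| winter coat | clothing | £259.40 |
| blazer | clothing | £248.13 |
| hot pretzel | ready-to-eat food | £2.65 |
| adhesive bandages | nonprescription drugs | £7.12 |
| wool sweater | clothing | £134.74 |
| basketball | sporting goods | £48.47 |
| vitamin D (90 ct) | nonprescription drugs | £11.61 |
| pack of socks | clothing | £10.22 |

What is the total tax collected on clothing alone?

£31.72

Scarf £41.69: clothing, under £150.00 → 0% → £0.00
Winter coat £259.40: clothing, £150.00 or more → 6.25% → £16.21
Blazer £248.13: clothing, £150.00 or more → 6.25% → £15.51
Wool sweater £134.74: clothing, under £150.00 → 0% → £0.00
Pack of socks £10.22: clothing, under £150.00 → 0% → £0.00
Tax on clothing = £0.00 + £16.21 + £15.51 + £0.00 + £0.00 = £31.72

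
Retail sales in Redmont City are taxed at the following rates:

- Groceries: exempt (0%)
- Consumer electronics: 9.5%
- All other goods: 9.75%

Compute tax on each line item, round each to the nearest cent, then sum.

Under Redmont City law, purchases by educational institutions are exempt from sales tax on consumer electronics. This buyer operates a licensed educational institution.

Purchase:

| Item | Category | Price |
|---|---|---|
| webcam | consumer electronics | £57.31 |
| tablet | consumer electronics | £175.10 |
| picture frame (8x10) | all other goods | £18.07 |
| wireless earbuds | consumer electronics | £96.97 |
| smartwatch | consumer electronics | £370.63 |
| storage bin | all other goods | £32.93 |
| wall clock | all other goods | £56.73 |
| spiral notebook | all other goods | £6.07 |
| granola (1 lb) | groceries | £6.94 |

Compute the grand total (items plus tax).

Webcam £57.31: consumer electronics, buyer-exempt → 0% → £0.00
Tablet £175.10: consumer electronics, buyer-exempt → 0% → £0.00
Picture frame (8x10) £18.07: all other goods → 9.75% → £1.76
Wireless earbuds £96.97: consumer electronics, buyer-exempt → 0% → £0.00
Smartwatch £370.63: consumer electronics, buyer-exempt → 0% → £0.00
Storage bin £32.93: all other goods → 9.75% → £3.21
Wall clock £56.73: all other goods → 9.75% → £5.53
Spiral notebook £6.07: all other goods → 9.75% → £0.59
Granola (1 lb) £6.94: groceries → 0% → £0.00
Subtotal = £820.75; tax = £11.09; total due = £831.84

£831.84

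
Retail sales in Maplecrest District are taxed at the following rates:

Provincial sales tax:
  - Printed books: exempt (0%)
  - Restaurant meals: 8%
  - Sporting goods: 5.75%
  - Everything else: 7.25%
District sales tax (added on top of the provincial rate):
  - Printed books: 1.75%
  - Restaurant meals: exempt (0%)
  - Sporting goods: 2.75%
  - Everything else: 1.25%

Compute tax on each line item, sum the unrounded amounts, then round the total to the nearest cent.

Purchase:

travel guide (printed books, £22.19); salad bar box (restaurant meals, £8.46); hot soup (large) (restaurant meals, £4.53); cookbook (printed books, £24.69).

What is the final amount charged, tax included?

Travel guide £22.19: printed books → 0% + 1.75% district = 1.75% → £0.388325
Salad bar box £8.46: restaurant meals → 8% + 0% district = 8% → £0.6768
Hot soup (large) £4.53: restaurant meals → 8% + 0% district = 8% → £0.3624
Cookbook £24.69: printed books → 0% + 1.75% district = 1.75% → £0.432075
Subtotal = £59.87; unrounded tax = £1.8596 → £1.86; total due = £61.73

£61.73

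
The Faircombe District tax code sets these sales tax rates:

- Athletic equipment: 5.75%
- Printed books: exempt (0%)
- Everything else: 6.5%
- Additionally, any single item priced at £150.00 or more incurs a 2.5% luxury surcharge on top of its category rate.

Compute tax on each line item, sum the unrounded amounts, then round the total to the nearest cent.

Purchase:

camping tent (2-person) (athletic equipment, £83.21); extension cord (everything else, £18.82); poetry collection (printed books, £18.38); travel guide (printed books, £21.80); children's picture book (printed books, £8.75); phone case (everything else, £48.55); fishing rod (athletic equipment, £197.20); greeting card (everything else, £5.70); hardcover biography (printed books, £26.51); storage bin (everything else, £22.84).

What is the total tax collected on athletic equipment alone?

£21.05

Camping tent (2-person) £83.21: athletic equipment → 5.75% → £4.784575
Fishing rod £197.20: athletic equipment → 5.75% + 2.5% surcharge = 8.25% → £16.269
Tax on athletic equipment: unrounded sum = £21.053575 → £21.05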